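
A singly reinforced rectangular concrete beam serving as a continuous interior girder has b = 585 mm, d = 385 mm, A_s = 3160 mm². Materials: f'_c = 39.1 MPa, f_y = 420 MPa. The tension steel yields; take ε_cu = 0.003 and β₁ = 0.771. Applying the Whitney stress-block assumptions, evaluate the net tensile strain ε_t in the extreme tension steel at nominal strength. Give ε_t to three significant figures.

a = A_s f_y/(0.85 f'_c b) = 68.26 mm.
β₁ = 0.771, so c = a/β₁ = 68.26/0.771 = 88.53 mm.
From the linear strain diagram with ε_cu = 0.003: ε_t = 0.003 (d − c)/c = 0.003 × (385 − 88.53)/88.53 = 0.0100.
Since ε_t ≥ 0.005, the section is tension-controlled.

ε_t ≈ 0.0100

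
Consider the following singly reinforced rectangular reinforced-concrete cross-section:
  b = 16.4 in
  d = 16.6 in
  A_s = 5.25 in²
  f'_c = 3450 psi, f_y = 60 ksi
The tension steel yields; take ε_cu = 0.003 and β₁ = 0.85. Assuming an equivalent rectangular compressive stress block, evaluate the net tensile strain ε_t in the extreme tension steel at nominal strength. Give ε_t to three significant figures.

ε_t ≈ 0.00346

a = A_s f_y/(0.85 f'_c b) = 6.550 in.
β₁ = 0.85, so c = a/β₁ = 6.550/0.85 = 7.706 in.
From the linear strain diagram with ε_cu = 0.003: ε_t = 0.003 (d − c)/c = 0.003 × (16.6 − 7.706)/7.706 = 0.00346.
ε_t < 0.004 — the section is over-reinforced for flexure under ACI limits.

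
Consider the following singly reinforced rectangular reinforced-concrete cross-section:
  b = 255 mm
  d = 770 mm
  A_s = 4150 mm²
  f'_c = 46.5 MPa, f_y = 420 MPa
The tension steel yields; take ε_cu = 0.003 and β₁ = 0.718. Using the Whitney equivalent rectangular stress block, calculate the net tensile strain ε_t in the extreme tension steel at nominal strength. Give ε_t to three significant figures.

ε_t ≈ 0.00659

a = A_s f_y/(0.85 f'_c b) = 172.94 mm.
β₁ = 0.718, so c = a/β₁ = 172.94/0.718 = 240.86 mm.
From the linear strain diagram with ε_cu = 0.003: ε_t = 0.003 (d − c)/c = 0.003 × (770 − 240.86)/240.86 = 0.00659.
Since ε_t ≥ 0.005, the section is tension-controlled.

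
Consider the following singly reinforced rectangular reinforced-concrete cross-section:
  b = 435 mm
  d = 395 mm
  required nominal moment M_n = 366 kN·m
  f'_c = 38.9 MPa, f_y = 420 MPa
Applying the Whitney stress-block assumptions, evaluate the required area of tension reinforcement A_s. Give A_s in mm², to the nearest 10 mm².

With M_n = 0.85 f'_c a b (d − a/2), solve the quadratic for a:
a = d − √(d² − 2M_n/(0.85 f'_c b)) = 395 − √(395² − 2 × 366×10⁶/(0.85 × 38.9 × 435)) = 70.76 mm.
A_s = 0.85 f'_c a b / f_y = 0.85 × 38.9 × 70.76 × 435 / 420 = 2423.2 mm².

A_s ≈ 2420 mm²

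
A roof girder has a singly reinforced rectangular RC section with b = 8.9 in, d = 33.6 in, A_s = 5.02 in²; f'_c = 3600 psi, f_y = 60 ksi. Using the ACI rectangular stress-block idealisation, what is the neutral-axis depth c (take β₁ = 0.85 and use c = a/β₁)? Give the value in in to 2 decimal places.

T = A_s f_y = 5.02 × 60 = 301.2 kips.
a = T/(0.85 f'_c b) = 301.2/(0.85 × 3.6 × 8.9) = 11.0597 in.
With β₁ = 0.85, c = a/β₁ = 11.0597/0.85 = 13.01 in.

c ≈ 13.01 in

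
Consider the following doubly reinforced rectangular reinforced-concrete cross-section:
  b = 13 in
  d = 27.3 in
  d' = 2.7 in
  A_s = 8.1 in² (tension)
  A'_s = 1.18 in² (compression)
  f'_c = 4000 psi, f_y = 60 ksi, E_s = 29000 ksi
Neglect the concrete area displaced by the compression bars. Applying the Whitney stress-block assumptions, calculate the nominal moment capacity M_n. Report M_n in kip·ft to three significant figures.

M_n ≈ 927 kip·ft

Assume both steels yield.
a = (A_s − A'_s) f_y/(0.85 f'_c b) = (8.1 − 1.18) × 60/(0.85 × 4 × 13) = 9.394 in.
c = a/β₁ = 9.394/0.85 = 11.052 in; ε'_s = 0.003(c − d')/c = 0.0023 ≥ ε_y = 0.0021, so the compression steel yields.
M_n = (A_s − A'_s) f_y (d − a/2) + A'_s f_y (d − d') = 415.2 × (27.3 − 4.697) + 70.8 × (27.3 − 2.7) = 9384.8 + 1741.7 = 11126.5 kip·in = 11126.5/12 = 927.21 kip·ft.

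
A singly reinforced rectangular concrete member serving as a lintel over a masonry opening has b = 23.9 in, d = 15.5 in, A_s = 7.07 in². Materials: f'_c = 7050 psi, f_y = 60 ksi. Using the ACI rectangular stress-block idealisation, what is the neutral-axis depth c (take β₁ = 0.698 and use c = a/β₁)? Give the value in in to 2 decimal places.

T = A_s f_y = 7.07 × 60 = 424.2 kips.
a = T/(0.85 f'_c b) = 424.2/(0.85 × 7.05 × 23.9) = 2.9619 in.
With β₁ = 0.698, c = a/β₁ = 2.9619/0.698 = 4.24 in.

c ≈ 4.24 in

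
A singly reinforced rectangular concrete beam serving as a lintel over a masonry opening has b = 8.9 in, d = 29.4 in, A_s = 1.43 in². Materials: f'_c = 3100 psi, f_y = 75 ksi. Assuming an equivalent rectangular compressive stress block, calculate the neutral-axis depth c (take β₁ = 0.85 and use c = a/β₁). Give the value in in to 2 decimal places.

c ≈ 5.38 in

T = A_s f_y = 1.43 × 75 = 107.25 kips.
a = T/(0.85 f'_c b) = 107.25/(0.85 × 3.1 × 8.9) = 4.5733 in.
With β₁ = 0.85, c = a/β₁ = 4.5733/0.85 = 5.38 in.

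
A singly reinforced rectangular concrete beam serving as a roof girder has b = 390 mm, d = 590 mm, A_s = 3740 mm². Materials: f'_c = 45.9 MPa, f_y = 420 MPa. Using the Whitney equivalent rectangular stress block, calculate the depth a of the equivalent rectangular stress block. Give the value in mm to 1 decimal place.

T = A_s f_y = 3740 × 420 = 1570800 N = 1570.8 kN.
Setting C = 0.85 f'_c a b equal to T: a = 1570800/(0.85 × 45.9 × 390) = 103.2 mm.

a ≈ 103.2 mm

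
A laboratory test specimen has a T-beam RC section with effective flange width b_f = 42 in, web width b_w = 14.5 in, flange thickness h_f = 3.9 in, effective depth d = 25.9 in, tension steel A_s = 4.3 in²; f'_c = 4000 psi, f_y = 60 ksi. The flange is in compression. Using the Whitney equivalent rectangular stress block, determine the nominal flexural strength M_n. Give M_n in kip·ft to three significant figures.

M_n ≈ 537 kip·ft

Tension: T = A_s f_y = 4.3 × 60 = 258 kips.
Try a within the flange: a = T/(0.85 f'_c b_f) = 258/(0.85 × 4 × 42) = 1.807 in.
Since a = 1.807 ≤ h_f = 3.9 in, the stress block lies entirely in the flange; analyse as a rectangular beam of width b_f.
M_n = T(d − a/2) = 258 × (25.9 − 0.9035) = 6449.1 kip·in.
M_n = 6449.1/12 = 537.43 kip·ft.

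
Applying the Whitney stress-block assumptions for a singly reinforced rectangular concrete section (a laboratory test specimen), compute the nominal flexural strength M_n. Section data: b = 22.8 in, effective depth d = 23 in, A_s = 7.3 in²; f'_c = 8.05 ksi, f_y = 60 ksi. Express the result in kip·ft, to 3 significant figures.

M_n ≈ 788 kip·ft

T = A_s f_y = 7.3 × 60 = 438 kips.
a = T/(0.85 f'_c b) = 438/(0.85 × 8.05 × 22.8) = 2.808 in.
M_n = T(d − a/2) = 438 × (23 − 1.404) = 9459.0 kip·in = 9459.0/12 = 788.25 kip·ft.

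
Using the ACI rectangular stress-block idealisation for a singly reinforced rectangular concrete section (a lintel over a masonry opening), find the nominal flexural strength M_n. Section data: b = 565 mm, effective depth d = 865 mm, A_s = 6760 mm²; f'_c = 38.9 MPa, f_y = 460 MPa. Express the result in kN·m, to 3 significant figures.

M_n ≈ 2430 kN·m

T = A_s f_y = 6760 × 460 = 3109600 N = 3109.6 kN.
From C = T: a = T/(0.85 f'_c b) = 3109600/(0.85 × 38.9 × 565) = 166.45 mm.
M_n = T(d − a/2) = 3109.6 kN × (865 − 83.225) mm = 2431.01 kN·m.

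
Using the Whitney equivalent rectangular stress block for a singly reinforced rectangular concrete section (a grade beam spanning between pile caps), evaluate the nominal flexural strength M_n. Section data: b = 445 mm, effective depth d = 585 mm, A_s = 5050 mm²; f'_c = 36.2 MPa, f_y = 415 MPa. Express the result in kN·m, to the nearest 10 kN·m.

T = A_s f_y = 5050 × 415 = 2095750 N = 2095.75 kN.
From C = T: a = T/(0.85 f'_c b) = 2095750/(0.85 × 36.2 × 445) = 153.06 mm.
M_n = T(d − a/2) = 2095.75 kN × (585 − 76.53) mm = 1065.63 kN·m.

M_n ≈ 1070 kN·m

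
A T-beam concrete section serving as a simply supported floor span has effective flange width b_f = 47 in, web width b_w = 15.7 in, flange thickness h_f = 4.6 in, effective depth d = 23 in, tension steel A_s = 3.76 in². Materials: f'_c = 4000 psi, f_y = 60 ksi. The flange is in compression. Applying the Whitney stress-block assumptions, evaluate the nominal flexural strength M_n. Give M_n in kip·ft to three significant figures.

Tension: T = A_s f_y = 3.76 × 60 = 225.6 kips.
Try a within the flange: a = T/(0.85 f'_c b_f) = 225.6/(0.85 × 4 × 47) = 1.412 in.
Since a = 1.412 ≤ h_f = 4.6 in, the stress block lies entirely in the flange; analyse as a rectangular beam of width b_f.
M_n = T(d − a/2) = 225.6 × (23 − 0.706) = 5029.5 kip·in.
M_n = 5029.5/12 = 419.13 kip·ft.

M_n ≈ 419 kip·ft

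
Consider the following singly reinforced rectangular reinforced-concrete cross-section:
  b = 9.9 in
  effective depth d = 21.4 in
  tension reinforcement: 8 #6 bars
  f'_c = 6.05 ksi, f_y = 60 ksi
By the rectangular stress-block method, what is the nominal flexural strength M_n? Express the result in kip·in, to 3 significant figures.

A_s = 8 × 0.44 = 3.52 in².
T = A_s f_y = 3.52 × 60 = 211.2 kips.
a = T/(0.85 f'_c b) = 211.2/(0.85 × 6.05 × 9.9) = 4.148 in.
M_n = T(d − a/2) = 211.2 × (21.4 − 2.074) = 4081.7 kip·in.

M_n ≈ 4080 kip·in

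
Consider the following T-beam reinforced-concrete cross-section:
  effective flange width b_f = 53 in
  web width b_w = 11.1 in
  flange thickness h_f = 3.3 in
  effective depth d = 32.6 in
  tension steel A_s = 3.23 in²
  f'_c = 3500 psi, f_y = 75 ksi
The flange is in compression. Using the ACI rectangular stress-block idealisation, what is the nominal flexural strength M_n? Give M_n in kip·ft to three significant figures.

M_n ≈ 643 kip·ft

Tension: T = A_s f_y = 3.23 × 75 = 242.25 kips.
Try a within the flange: a = T/(0.85 f'_c b_f) = 242.25/(0.85 × 3.5 × 53) = 1.536 in.
Since a = 1.536 ≤ h_f = 3.3 in, the stress block lies entirely in the flange; analyse as a rectangular beam of width b_f.
M_n = T(d − a/2) = 242.25 × (32.6 − 0.768) = 7711.3 kip·in.
M_n = 7711.3/12 = 642.61 kip·ft.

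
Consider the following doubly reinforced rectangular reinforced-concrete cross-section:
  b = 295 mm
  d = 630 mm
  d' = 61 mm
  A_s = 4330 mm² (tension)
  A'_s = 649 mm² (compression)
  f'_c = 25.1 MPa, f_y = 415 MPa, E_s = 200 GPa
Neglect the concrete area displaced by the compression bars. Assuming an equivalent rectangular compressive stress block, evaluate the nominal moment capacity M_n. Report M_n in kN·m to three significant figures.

M_n ≈ 930 kN·m

Assume both tension and compression steel yield.
Net tension couple steel: A_s − A'_s = 3681 mm².
a = (A_s − A'_s) f_y / (0.85 f'_c b) = 1527615/(0.85 × 25.1 × 295) = 242.72 mm.
c = a/β₁ = 242.72/0.85 = 285.55 mm; ε'_s = 0.003(c − d')/c = 0.0024 ≥ f_y/E_s = 0.0021, so compression steel does yield.
M_n = (A_s − A'_s) f_y (d − a/2) + A'_s f_y (d − d') = [1527615 × (630 − 121.36) + 269335 × (630 − 61)] × 10⁻⁶ = 777.01 + 153.25 = 930.26 kN·m.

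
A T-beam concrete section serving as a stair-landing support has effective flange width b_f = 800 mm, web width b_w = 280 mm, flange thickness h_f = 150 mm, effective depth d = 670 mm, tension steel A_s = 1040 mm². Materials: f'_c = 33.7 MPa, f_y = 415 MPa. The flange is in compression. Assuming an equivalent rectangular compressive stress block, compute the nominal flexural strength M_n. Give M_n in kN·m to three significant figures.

M_n ≈ 285 kN·m

Tension: T = A_s f_y = 1040 × 415 = 431600 N.
Try a within the flange: a = T/(0.85 f'_c b_f) = 431600/(0.85 × 33.7 × 800) = 18.83 mm.
Since a = 18.83 ≤ h_f = 150 mm, the stress block lies entirely in the flange; analyse as a rectangular beam of width b_f.
M_n = T(d − a/2) = 431600 × (670 − 9.415) = 285.11 × 10⁶ N·mm.
M_n = 285.11 kN·m.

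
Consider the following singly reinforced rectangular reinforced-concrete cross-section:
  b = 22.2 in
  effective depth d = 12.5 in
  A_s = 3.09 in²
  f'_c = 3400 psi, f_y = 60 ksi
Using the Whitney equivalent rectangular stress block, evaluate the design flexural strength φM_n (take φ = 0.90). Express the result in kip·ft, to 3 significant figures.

φM_n ≈ 154 kip·ft

T = A_s f_y = 3.09 × 60 = 185.4 kips.
a = T/(0.85 f'_c b) = 185.4/(0.85 × 3.4 × 22.2) = 2.890 in.
M_n = T(d − a/2) = 185.4 × (12.5 − 1.445) = 2049.6 kip·in = 2049.6/12 = 170.80 kip·ft.
φM_n = 0.90 × 170.80 = 153.72 kip·ft.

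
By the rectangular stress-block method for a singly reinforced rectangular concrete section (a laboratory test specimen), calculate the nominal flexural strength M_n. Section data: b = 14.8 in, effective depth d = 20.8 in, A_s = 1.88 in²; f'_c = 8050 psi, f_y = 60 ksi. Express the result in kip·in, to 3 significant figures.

M_n ≈ 2280 kip·in

T = A_s f_y = 1.88 × 60 = 112.8 kips.
a = T/(0.85 f'_c b) = 112.8/(0.85 × 8.05 × 14.8) = 1.114 in.
M_n = T(d − a/2) = 112.8 × (20.8 − 0.557) = 2283.4 kip·in.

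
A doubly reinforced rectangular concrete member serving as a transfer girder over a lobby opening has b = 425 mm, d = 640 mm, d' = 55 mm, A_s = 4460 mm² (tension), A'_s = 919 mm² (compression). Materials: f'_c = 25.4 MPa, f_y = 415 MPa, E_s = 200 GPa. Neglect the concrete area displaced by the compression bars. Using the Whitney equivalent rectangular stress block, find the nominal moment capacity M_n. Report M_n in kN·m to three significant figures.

M_n ≈ 1050 kN·m

Assume both tension and compression steel yield.
Net tension couple steel: A_s − A'_s = 3541 mm².
a = (A_s − A'_s) f_y / (0.85 f'_c b) = 1469515/(0.85 × 25.4 × 425) = 160.15 mm.
c = a/β₁ = 160.15/0.85 = 188.41 mm; ε'_s = 0.003(c − d')/c = 0.0021 ≥ f_y/E_s = 0.0021, so compression steel does yield.
M_n = (A_s − A'_s) f_y (d − a/2) + A'_s f_y (d − d') = [1469515 × (640 − 80.075) + 381385 × (640 − 55)] × 10⁻⁶ = 822.82 + 223.11 = 1045.93 kN·m.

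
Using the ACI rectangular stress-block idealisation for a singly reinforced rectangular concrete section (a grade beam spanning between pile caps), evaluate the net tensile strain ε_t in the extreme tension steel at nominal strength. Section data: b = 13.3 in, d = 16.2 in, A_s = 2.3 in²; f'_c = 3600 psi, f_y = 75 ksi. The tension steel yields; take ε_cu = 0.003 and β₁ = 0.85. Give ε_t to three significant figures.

a = A_s f_y/(0.85 f'_c b) = 4.239 in.
β₁ = 0.85, so c = a/β₁ = 4.239/0.85 = 4.987 in.
From the linear strain diagram with ε_cu = 0.003: ε_t = 0.003 (d − c)/c = 0.003 × (16.2 − 4.987)/4.987 = 0.00675.
Since ε_t ≥ 0.005, the section is tension-controlled.

ε_t ≈ 0.00675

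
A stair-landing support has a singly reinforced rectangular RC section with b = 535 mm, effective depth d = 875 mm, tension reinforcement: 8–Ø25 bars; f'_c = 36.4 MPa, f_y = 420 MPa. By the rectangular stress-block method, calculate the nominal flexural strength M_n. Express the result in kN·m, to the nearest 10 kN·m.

M_n ≈ 1360 kN·m

A_s = 8 × 491 = 3928 mm².
T = A_s f_y = 3928 × 420 = 1649760 N = 1649.76 kN.
From C = T: a = T/(0.85 f'_c b) = 1649760/(0.85 × 36.4 × 535) = 99.67 mm.
M_n = T(d − a/2) = 1649.76 kN × (875 − 49.835) mm = 1361.32 kN·m.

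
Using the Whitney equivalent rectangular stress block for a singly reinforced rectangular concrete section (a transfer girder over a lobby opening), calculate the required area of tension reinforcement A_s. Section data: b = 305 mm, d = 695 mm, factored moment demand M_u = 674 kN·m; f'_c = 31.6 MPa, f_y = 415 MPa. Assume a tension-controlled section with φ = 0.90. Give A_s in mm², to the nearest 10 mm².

A_s ≈ 2900 mm²

M_n = M_u/φ = 674/0.90 = 748.889 kN·m.
With M_n = 0.85 f'_c a b (d − a/2), solve the quadratic for a:
a = d − √(d² − 2M_n/(0.85 f'_c b)) = 695 − √(695² − 2 × 748.889×10⁶/(0.85 × 31.6 × 305)) = 147.10 mm.
A_s = 0.85 f'_c a b / f_y = 0.85 × 31.6 × 147.10 × 305 / 415 = 2903.8 mm².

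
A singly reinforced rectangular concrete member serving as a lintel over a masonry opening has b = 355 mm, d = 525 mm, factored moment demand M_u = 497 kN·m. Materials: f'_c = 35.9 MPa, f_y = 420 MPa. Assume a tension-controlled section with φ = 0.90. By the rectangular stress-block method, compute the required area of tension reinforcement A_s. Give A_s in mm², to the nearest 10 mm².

A_s ≈ 2790 mm²

M_n = M_u/φ = 497/0.90 = 552.222 kN·m.
With M_n = 0.85 f'_c a b (d − a/2), solve the quadratic for a:
a = d − √(d² − 2M_n/(0.85 f'_c b)) = 525 − √(525² − 2 × 552.222×10⁶/(0.85 × 35.9 × 355)) = 108.26 mm.
A_s = 0.85 f'_c a b / f_y = 0.85 × 35.9 × 108.26 × 355 / 420 = 2792.3 mm².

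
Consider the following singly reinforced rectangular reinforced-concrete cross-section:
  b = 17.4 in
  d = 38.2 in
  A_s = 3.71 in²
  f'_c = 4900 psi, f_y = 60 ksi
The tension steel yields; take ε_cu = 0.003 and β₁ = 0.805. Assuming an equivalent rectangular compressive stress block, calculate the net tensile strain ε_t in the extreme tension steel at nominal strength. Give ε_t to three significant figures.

a = A_s f_y/(0.85 f'_c b) = 3.072 in.
β₁ = 0.805, so c = a/β₁ = 3.072/0.805 = 3.816 in.
From the linear strain diagram with ε_cu = 0.003: ε_t = 0.003 (d − c)/c = 0.003 × (38.2 − 3.816)/3.816 = 0.0270.
Since ε_t ≥ 0.005, the section is tension-controlled.

ε_t ≈ 0.0270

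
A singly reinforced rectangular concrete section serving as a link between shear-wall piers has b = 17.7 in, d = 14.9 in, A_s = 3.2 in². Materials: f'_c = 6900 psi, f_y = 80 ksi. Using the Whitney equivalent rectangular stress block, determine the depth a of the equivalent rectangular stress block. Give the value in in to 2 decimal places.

T = A_s f_y = 3.2 × 80 = 256 kips.
a = T/(0.85 f'_c b) = 256/(0.85 × 6.9 × 17.7) = 2.47 in.

a ≈ 2.47 in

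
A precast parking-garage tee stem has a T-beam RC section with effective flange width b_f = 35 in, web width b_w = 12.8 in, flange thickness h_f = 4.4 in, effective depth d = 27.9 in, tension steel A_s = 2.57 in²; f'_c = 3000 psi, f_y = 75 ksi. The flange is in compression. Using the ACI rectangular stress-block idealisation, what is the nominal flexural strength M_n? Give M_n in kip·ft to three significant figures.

Tension: T = A_s f_y = 2.57 × 75 = 192.75 kips.
Try a within the flange: a = T/(0.85 f'_c b_f) = 192.75/(0.85 × 3 × 35) = 2.160 in.
Since a = 2.160 ≤ h_f = 4.4 in, the stress block lies entirely in the flange; analyse as a rectangular beam of width b_f.
M_n = T(d − a/2) = 192.75 × (27.9 − 1.08) = 5169.6 kip·in.
M_n = 5169.6/12 = 430.80 kip·ft.

M_n ≈ 431 kip·ft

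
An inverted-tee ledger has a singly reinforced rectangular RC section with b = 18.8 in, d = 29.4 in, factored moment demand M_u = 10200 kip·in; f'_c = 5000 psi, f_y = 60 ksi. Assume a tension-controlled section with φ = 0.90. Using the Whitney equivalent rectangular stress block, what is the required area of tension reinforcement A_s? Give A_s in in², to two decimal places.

M_n = M_u/φ = 10200/0.90 = 11333.3 kip·in.
From M_n = 0.85 f'_c a b (d − a/2):
a = d − √(d² − 2M_n/(0.85 f'_c b)) = 29.4 − √(29.4² − 2 × 11333.3/(0.85 × 5 × 18.8)) = 5.303 in.
A_s = 0.85 f'_c a b / f_y = 0.85 × 5 × 5.303 × 18.8 / 60 = 7.062 in².

A_s ≈ 7.06 in²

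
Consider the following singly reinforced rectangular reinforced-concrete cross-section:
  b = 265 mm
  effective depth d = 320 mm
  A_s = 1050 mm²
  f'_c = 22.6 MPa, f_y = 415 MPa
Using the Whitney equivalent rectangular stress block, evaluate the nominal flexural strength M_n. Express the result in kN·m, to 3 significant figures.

M_n ≈ 121 kN·m

T = A_s f_y = 1050 × 415 = 435750 N = 435.75 kN.
From C = T: a = T/(0.85 f'_c b) = 435750/(0.85 × 22.6 × 265) = 85.60 mm.
M_n = T(d − a/2) = 435.75 kN × (320 − 42.8) mm = 120.79 kN·m.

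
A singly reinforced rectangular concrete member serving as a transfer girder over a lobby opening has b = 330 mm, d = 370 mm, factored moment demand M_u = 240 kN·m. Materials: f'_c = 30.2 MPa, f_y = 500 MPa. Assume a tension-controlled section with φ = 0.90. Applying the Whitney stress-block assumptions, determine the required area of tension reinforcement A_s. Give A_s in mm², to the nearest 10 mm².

M_n = M_u/φ = 240/0.90 = 266.667 kN·m.
With M_n = 0.85 f'_c a b (d − a/2), solve the quadratic for a:
a = d − √(d² − 2M_n/(0.85 f'_c b)) = 370 − √(370² − 2 × 266.667×10⁶/(0.85 × 30.2 × 330)) = 98.08 mm.
A_s = 0.85 f'_c a b / f_y = 0.85 × 30.2 × 98.08 × 330 / 500 = 1661.7 mm².

A_s ≈ 1660 mm²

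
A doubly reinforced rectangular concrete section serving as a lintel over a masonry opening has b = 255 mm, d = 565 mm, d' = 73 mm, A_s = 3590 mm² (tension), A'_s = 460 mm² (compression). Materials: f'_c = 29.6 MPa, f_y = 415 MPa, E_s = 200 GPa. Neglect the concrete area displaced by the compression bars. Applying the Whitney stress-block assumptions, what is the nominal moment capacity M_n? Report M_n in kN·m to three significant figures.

Assume both tension and compression steel yield.
Net tension couple steel: A_s − A'_s = 3130 mm².
a = (A_s − A'_s) f_y / (0.85 f'_c b) = 1298950/(0.85 × 29.6 × 255) = 202.46 mm.
c = a/β₁ = 202.46/0.839 = 241.31 mm; ε'_s = 0.003(c − d')/c = 0.0021 ≥ f_y/E_s = 0.0021, so compression steel does yield.
M_n = (A_s − A'_s) f_y (d − a/2) + A'_s f_y (d − d') = [1298950 × (565 − 101.23) + 190900 × (565 − 73)] × 10⁻⁶ = 602.41 + 93.92 = 696.33 kN·m.

M_n ≈ 696 kN·m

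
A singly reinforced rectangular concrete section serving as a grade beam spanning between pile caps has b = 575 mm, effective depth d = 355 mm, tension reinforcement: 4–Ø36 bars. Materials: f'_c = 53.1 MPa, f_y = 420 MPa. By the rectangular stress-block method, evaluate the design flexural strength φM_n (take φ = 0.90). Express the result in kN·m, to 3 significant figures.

φM_n ≈ 496 kN·m

A_s = 4 × 1018 = 4072 mm².
T = A_s f_y = 4072 × 420 = 1710240 N = 1710.24 kN.
From C = T: a = T/(0.85 f'_c b) = 1710240/(0.85 × 53.1 × 575) = 65.90 mm.
M_n = T(d − a/2) = 1710.24 kN × (355 − 32.95) mm = 550.78 kN·m.
φM_n = 0.90 × 550.78 = 495.70 kN·m.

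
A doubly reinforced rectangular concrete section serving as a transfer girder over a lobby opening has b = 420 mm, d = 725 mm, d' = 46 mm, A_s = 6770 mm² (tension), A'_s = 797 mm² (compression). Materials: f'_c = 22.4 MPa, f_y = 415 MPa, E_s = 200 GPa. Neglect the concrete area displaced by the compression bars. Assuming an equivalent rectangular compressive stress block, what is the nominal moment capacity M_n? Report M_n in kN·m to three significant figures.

M_n ≈ 1640 kN·m

Assume both tension and compression steel yield.
Net tension couple steel: A_s − A'_s = 5973 mm².
a = (A_s − A'_s) f_y / (0.85 f'_c b) = 2478795/(0.85 × 22.4 × 420) = 309.97 mm.
c = a/β₁ = 309.97/0.85 = 364.67 mm; ε'_s = 0.003(c − d')/c = 0.0026 ≥ f_y/E_s = 0.0021, so compression steel does yield.
M_n = (A_s − A'_s) f_y (d − a/2) + A'_s f_y (d − d') = [2478795 × (725 − 154.985) + 330755 × (725 − 46)] × 10⁻⁶ = 1412.95 + 224.58 = 1637.53 kN·m.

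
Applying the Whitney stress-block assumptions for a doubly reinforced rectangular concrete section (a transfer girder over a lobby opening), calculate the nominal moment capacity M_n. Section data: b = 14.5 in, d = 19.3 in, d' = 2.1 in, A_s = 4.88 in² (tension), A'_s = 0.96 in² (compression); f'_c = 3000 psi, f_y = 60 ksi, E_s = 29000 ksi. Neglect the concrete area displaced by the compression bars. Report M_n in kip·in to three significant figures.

M_n ≈ 4780 kip·in

Assume both steels yield.
a = (A_s − A'_s) f_y/(0.85 f'_c b) = (4.88 − 0.96) × 60/(0.85 × 3 × 14.5) = 6.361 in.
c = a/β₁ = 6.361/0.85 = 7.484 in; ε'_s = 0.003(c − d')/c = 0.0022 ≥ ε_y = 0.0021, so the compression steel yields.
M_n = (A_s − A'_s) f_y (d − a/2) + A'_s f_y (d − d') = 235.2 × (19.3 − 3.1805) + 57.6 × (19.3 − 2.1) = 3791.3 + 990.7 = 4782.0 kip·in.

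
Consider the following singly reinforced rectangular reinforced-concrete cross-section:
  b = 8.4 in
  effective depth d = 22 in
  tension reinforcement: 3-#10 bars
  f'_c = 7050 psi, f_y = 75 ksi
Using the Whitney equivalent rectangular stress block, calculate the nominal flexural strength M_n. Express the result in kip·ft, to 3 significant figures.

M_n ≈ 456 kip·ft

A_s = 3 × 1.27 = 3.81 in².
T = A_s f_y = 3.81 × 75 = 285.75 kips.
a = T/(0.85 f'_c b) = 285.75/(0.85 × 7.05 × 8.4) = 5.677 in.
M_n = T(d − a/2) = 285.75 × (22 − 2.8385) = 5475.4 kip·in = 5475.4/12 = 456.28 kip·ft.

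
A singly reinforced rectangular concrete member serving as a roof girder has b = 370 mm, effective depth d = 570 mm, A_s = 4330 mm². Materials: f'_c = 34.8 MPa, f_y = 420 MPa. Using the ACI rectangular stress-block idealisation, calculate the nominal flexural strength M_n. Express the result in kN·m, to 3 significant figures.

T = A_s f_y = 4330 × 420 = 1818600 N = 1818.6 kN.
From C = T: a = T/(0.85 f'_c b) = 1818600/(0.85 × 34.8 × 370) = 166.16 mm.
M_n = T(d − a/2) = 1818.6 kN × (570 − 83.08) mm = 885.51 kN·m.

M_n ≈ 886 kN·m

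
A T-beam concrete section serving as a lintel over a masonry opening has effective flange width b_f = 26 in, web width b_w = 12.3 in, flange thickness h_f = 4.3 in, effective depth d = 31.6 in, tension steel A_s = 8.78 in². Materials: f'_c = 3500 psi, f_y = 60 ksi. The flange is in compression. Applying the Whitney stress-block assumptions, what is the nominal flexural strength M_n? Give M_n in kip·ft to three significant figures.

M_n ≈ 1220 kip·ft

Tension: T = A_s f_y = 8.78 × 60 = 526.8 kips.
Try a within the flange: a = T/(0.85 f'_c b_f) = 526.8/(0.85 × 3.5 × 26) = 6.811 in.
a = 6.811 > h_f = 4.3 in: the block extends into the web. Split into flange-overhang and web parts.
C_f = 0.85 f'_c (b_f − b_w) h_f = 0.85 × 3.5 × (26 − 12.3) × 4.3 = 175.3 kips.
Remaining web compression depth: a_w = (T − C_f)/(0.85 f'_c b_w) = (526.8 − 175.3)/(0.85 × 3.5 × 12.3) = 9.606 in.
M_n = C_f(d − h_f/2) + (T − C_f)(d − a_w/2) = 175.3 × (31.6 − 2.15) + 351.5 × (31.6 − 4.803) = 5162.6 + 9419.1 = 14581.7 kip·in.
M_n = 14581.7/12 = 1215.14 kip·ft.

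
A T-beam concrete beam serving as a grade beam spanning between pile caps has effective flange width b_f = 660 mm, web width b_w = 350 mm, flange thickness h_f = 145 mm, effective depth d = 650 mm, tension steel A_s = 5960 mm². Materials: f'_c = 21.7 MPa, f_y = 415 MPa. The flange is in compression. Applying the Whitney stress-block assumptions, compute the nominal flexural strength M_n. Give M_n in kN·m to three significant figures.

M_n ≈ 1340 kN·m

Tension: T = A_s f_y = 5960 × 415 = 2473400 N.
Try a within the flange: a = T/(0.85 f'_c b_f) = 2473400/(0.85 × 21.7 × 660) = 203.18 mm.
a = 203.18 > h_f = 145 mm: the block extends into the web. Split into flange-overhang and web parts.
C_f = 0.85 f'_c (b_f − b_w) h_f = 0.85 × 21.7 × (660 − 350) × 145 = 829103 N.
Remaining web compression depth: a_w = (T − C_f)/(0.85 f'_c b_w) = (2473400 − 829103)/(0.85 × 21.7 × 350) = 254.70 mm.
M_n = C_f(d − h_f/2) + (T − C_f)(d − a_w/2) = 829103 × (650 − 72.5) + 1644297 × (650 − 127.35) = 478.81 + 859.39 = 1338.20 × 10⁶ N·mm.
M_n = 1338.20 kN·m.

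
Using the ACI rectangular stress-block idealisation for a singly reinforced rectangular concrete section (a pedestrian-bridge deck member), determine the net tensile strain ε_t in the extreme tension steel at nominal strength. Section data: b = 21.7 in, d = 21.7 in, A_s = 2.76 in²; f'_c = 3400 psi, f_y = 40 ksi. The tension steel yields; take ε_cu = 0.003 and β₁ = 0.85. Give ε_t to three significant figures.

a = A_s f_y/(0.85 f'_c b) = 1.760 in.
β₁ = 0.85, so c = a/β₁ = 1.760/0.85 = 2.071 in.
From the linear strain diagram with ε_cu = 0.003: ε_t = 0.003 (d − c)/c = 0.003 × (21.7 − 2.071)/2.071 = 0.0284.
Since ε_t ≥ 0.005, the section is tension-controlled.

ε_t ≈ 0.0284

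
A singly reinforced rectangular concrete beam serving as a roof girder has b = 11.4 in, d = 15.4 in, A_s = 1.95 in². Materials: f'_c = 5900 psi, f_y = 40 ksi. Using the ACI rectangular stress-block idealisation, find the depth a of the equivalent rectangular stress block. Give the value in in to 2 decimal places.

a ≈ 1.36 in

T = A_s f_y = 1.95 × 40 = 78 kips.
a = T/(0.85 f'_c b) = 78/(0.85 × 5.9 × 11.4) = 1.36 in.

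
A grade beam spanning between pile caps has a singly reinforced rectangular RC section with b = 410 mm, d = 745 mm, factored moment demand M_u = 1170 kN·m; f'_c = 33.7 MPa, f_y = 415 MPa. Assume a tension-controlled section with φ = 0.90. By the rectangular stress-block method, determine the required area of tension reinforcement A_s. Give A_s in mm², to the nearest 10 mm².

M_n = M_u/φ = 1170/0.90 = 1300 kN·m.
With M_n = 0.85 f'_c a b (d − a/2), solve the quadratic for a:
a = d − √(d² − 2M_n/(0.85 f'_c b)) = 745 − √(745² − 2 × 1300×10⁶/(0.85 × 33.7 × 410)) = 167.38 mm.
A_s = 0.85 f'_c a b / f_y = 0.85 × 33.7 × 167.38 × 410 / 415 = 4736.8 mm².

A_s ≈ 4740 mm²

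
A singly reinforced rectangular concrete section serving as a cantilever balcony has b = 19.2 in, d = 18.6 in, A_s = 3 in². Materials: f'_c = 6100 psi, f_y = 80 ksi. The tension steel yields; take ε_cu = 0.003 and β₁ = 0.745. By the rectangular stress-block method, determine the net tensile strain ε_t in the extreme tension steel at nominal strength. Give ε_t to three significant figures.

a = A_s f_y/(0.85 f'_c b) = 2.411 in.
β₁ = 0.745, so c = a/β₁ = 2.411/0.745 = 3.236 in.
From the linear strain diagram with ε_cu = 0.003: ε_t = 0.003 (d − c)/c = 0.003 × (18.6 − 3.236)/3.236 = 0.0142.
Since ε_t ≥ 0.005, the section is tension-controlled.

ε_t ≈ 0.0142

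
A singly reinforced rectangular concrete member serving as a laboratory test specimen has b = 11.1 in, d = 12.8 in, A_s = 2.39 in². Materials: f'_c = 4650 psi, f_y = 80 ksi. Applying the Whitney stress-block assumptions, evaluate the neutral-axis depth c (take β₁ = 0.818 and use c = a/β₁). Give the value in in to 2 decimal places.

T = A_s f_y = 2.39 × 80 = 191.2 kips.
a = T/(0.85 f'_c b) = 191.2/(0.85 × 4.65 × 11.1) = 4.3581 in.
With β₁ = 0.818, c = a/β₁ = 4.3581/0.818 = 5.33 in.

c ≈ 5.33 in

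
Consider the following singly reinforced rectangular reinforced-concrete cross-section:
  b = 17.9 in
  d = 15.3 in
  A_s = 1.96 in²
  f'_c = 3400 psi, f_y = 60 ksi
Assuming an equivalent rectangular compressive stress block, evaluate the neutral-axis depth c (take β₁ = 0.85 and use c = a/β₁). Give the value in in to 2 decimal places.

T = A_s f_y = 1.96 × 60 = 117.6 kips.
a = T/(0.85 f'_c b) = 117.6/(0.85 × 3.4 × 17.9) = 2.2733 in.
With β₁ = 0.85, c = a/β₁ = 2.2733/0.85 = 2.67 in.

c ≈ 2.67 in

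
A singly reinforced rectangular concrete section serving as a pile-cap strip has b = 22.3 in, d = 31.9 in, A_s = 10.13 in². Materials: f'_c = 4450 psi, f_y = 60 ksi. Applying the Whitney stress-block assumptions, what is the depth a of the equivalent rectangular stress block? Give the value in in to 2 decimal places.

a ≈ 7.21 in

T = A_s f_y = 10.13 × 60 = 607.8 kips.
a = T/(0.85 f'_c b) = 607.8/(0.85 × 4.45 × 22.3) = 7.21 in.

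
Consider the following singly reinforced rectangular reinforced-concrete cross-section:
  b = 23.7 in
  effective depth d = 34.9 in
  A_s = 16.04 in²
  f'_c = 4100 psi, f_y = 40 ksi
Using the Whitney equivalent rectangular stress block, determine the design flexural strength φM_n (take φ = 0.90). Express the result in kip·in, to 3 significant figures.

T = A_s f_y = 16.04 × 40 = 641.6 kips.
a = T/(0.85 f'_c b) = 641.6/(0.85 × 4.1 × 23.7) = 7.768 in.
M_n = T(d − a/2) = 641.6 × (34.9 − 3.884) = 19899.9 kip·in.
φM_n = 0.90 × 19899.9 = 17909.9 kip·in.

φM_n ≈ 17900 kip·in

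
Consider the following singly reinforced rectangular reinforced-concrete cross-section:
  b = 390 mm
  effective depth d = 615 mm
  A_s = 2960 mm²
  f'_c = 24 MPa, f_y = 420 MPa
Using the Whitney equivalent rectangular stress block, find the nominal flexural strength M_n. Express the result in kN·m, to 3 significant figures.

T = A_s f_y = 2960 × 420 = 1243200 N = 1243.2 kN.
From C = T: a = T/(0.85 f'_c b) = 1243200/(0.85 × 24 × 390) = 156.26 mm.
M_n = T(d − a/2) = 1243.2 kN × (615 − 78.13) mm = 667.44 kN·m.

M_n ≈ 667 kN·m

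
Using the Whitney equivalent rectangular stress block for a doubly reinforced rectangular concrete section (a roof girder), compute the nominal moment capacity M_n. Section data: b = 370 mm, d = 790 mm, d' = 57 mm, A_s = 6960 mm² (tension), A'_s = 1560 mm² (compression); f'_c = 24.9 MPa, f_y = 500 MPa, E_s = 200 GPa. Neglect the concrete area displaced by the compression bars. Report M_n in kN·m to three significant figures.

M_n ≈ 2240 kN·m

Assume both tension and compression steel yield.
Net tension couple steel: A_s − A'_s = 5400 mm².
a = (A_s − A'_s) f_y / (0.85 f'_c b) = 2700000/(0.85 × 24.9 × 370) = 344.78 mm.
c = a/β₁ = 344.78/0.85 = 405.62 mm; ε'_s = 0.003(c − d')/c = 0.0026 ≥ f_y/E_s = 0.0025, so compression steel does yield.
M_n = (A_s − A'_s) f_y (d − a/2) + A'_s f_y (d − d') = [2700000 × (790 − 172.39) + 780000 × (790 − 57)] × 10⁻⁶ = 1667.55 + 571.74 = 2239.29 kN·m.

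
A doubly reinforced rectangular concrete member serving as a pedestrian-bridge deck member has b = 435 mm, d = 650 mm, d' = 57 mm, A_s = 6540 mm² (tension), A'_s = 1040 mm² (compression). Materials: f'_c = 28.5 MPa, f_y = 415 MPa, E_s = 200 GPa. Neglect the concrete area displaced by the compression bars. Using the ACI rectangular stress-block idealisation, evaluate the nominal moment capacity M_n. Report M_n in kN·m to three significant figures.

M_n ≈ 1490 kN·m

Assume both tension and compression steel yield.
Net tension couple steel: A_s − A'_s = 5500 mm².
a = (A_s − A'_s) f_y / (0.85 f'_c b) = 2282500/(0.85 × 28.5 × 435) = 216.60 mm.
c = a/β₁ = 216.60/0.846 = 256.03 mm; ε'_s = 0.003(c − d')/c = 0.0023 ≥ f_y/E_s = 0.0021, so compression steel does yield.
M_n = (A_s − A'_s) f_y (d − a/2) + A'_s f_y (d − d') = [2282500 × (650 − 108.3) + 431600 × (650 − 57)] × 10⁻⁶ = 1236.43 + 255.94 = 1492.37 kN·m.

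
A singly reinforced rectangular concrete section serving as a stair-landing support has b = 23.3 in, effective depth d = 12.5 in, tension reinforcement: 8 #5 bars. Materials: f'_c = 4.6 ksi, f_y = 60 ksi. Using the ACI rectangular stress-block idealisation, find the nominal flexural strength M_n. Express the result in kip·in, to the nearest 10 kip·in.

A_s = 8 × 0.31 = 2.48 in².
T = A_s f_y = 2.48 × 60 = 148.8 kips.
a = T/(0.85 f'_c b) = 148.8/(0.85 × 4.6 × 23.3) = 1.633 in.
M_n = T(d − a/2) = 148.8 × (12.5 − 0.8165) = 1738.5 kip·in.

M_n ≈ 1740 kip·in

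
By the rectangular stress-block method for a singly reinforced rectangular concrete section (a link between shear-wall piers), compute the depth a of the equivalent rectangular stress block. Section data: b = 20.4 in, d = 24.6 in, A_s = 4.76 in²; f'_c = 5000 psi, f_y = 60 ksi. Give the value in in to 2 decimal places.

a ≈ 3.29 in

T = A_s f_y = 4.76 × 60 = 285.6 kips.
a = T/(0.85 f'_c b) = 285.6/(0.85 × 5 × 20.4) = 3.29 in.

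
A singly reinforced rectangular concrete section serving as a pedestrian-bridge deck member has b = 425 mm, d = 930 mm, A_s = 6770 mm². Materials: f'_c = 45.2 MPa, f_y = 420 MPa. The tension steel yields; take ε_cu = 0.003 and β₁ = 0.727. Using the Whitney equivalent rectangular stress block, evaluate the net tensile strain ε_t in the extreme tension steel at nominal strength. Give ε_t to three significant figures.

a = A_s f_y/(0.85 f'_c b) = 174.14 mm.
β₁ = 0.727, so c = a/β₁ = 174.14/0.727 = 239.53 mm.
From the linear strain diagram with ε_cu = 0.003: ε_t = 0.003 (d − c)/c = 0.003 × (930 − 239.53)/239.53 = 0.00865.
Since ε_t ≥ 0.005, the section is tension-controlled.

ε_t ≈ 0.00865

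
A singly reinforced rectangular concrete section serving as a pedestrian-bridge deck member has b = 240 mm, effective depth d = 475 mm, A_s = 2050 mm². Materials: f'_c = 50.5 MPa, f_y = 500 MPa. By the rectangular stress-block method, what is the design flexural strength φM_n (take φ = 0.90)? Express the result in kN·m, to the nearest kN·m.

T = A_s f_y = 2050 × 500 = 1025000 N = 1025 kN.
From C = T: a = T/(0.85 f'_c b) = 1025000/(0.85 × 50.5 × 240) = 99.50 mm.
M_n = T(d − a/2) = 1025 kN × (475 − 49.75) mm = 435.88 kN·m.
φM_n = 0.90 × 435.88 = 392.29 kN·m.

φM_n ≈ 392 kN·m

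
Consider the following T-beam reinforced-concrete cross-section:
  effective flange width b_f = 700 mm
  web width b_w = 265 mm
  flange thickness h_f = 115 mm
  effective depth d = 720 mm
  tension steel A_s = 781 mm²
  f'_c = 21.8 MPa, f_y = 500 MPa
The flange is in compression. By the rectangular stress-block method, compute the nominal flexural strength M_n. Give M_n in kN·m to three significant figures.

Tension: T = A_s f_y = 781 × 500 = 390500 N.
Try a within the flange: a = T/(0.85 f'_c b_f) = 390500/(0.85 × 21.8 × 700) = 30.11 mm.
Since a = 30.11 ≤ h_f = 115 mm, the stress block lies entirely in the flange; analyse as a rectangular beam of width b_f.
M_n = T(d − a/2) = 390500 × (720 − 15.055) = 275.28 × 10⁶ N·mm.
M_n = 275.28 kN·m.

M_n ≈ 275 kN·m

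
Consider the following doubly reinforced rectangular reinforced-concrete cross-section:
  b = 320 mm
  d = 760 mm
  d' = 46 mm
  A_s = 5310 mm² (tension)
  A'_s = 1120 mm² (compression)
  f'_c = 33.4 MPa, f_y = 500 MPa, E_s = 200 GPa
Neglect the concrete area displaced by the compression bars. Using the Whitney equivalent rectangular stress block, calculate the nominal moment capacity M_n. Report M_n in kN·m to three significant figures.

M_n ≈ 1750 kN·m

Assume both tension and compression steel yield.
Net tension couple steel: A_s − A'_s = 4190 mm².
a = (A_s − A'_s) f_y / (0.85 f'_c b) = 2095000/(0.85 × 33.4 × 320) = 230.60 mm.
c = a/β₁ = 230.60/0.811 = 284.34 mm; ε'_s = 0.003(c − d')/c = 0.0025 ≥ f_y/E_s = 0.0025, so compression steel does yield.
M_n = (A_s − A'_s) f_y (d − a/2) + A'_s f_y (d − d') = [2095000 × (760 − 115.3) + 560000 × (760 − 46)] × 10⁻⁶ = 1350.65 + 399.84 = 1750.49 kN·m.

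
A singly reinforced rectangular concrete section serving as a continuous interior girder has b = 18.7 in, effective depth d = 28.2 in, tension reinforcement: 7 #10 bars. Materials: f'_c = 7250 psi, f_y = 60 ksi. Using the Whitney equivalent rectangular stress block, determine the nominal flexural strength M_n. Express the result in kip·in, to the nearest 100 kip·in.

M_n ≈ 13800 kip·in

A_s = 7 × 1.27 = 8.89 in².
T = A_s f_y = 8.89 × 60 = 533.4 kips.
a = T/(0.85 f'_c b) = 533.4/(0.85 × 7.25 × 18.7) = 4.629 in.
M_n = T(d − a/2) = 533.4 × (28.2 − 2.3145) = 13807.3 kip·in.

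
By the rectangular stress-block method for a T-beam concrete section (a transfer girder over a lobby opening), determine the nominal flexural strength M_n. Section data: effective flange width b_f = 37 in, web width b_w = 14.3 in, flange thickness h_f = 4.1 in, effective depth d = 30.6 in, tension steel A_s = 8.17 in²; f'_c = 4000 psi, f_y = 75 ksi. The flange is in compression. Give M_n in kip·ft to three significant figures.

M_n ≈ 1430 kip·ft

Tension: T = A_s f_y = 8.17 × 75 = 612.75 kips.
Try a within the flange: a = T/(0.85 f'_c b_f) = 612.75/(0.85 × 4 × 37) = 4.871 in.
a = 4.871 > h_f = 4.1 in: the block extends into the web. Split into flange-overhang and web parts.
C_f = 0.85 f'_c (b_f − b_w) h_f = 0.85 × 4 × (37 − 14.3) × 4.1 = 316.4 kips.
Remaining web compression depth: a_w = (T − C_f)/(0.85 f'_c b_w) = (612.75 − 316.4)/(0.85 × 4 × 14.3) = 6.095 in.
M_n = C_f(d − h_f/2) + (T − C_f)(d − a_w/2) = 316.4 × (30.6 − 2.05) + 296.35 × (30.6 − 3.0475) = 9033.2 + 8165.2 = 17198.4 kip·in.
M_n = 17198.4/12 = 1433.20 kip·ft.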